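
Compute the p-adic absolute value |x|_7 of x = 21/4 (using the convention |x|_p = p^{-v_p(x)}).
|21/4|_7 = 1/7

Step 1 — compute v_7(x) by factoring powers of 7 out of the numerator and denominator: v_7(21/4) = 1. Step 2 — apply |x|_p = p^{-v_p(x)} = 7^{-1} = 1/7.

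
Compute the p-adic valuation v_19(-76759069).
v_19(-76759069) = 5

v_19(n) is the largest exponent k such that 19^k divides n. Factor out: -76759069 = -19^5 · 31. (Sign doesn't affect v_p.) So v_19(-76759069) = 5.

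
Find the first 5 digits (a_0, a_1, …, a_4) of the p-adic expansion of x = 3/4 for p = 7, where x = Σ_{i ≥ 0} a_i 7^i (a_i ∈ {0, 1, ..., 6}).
(a_0, …, a_4) = (6, 1, 5, 1, 5)

v_7(3/4) = 0 (numerator and denominator both coprime to 7), so x ∈ ℤ_7^×. Compute digits iteratively via a_i = x_i mod 7, x_{i+1} = (x_i − a_i)/7, with x_0 = x:
  x_0 = 3/4;  a_0 = 6;  x_1 = (x_0 − 6)/7 = -3/4
  x_1 = -3/4;  a_1 = 1;  x_2 = (x_1 − 1)/7 = -1/4
  x_2 = -1/4;  a_2 = 5;  x_3 = (x_2 − 5)/7 = -3/4
  x_3 = -3/4;  a_3 = 1;  x_4 = (x_3 − 1)/7 = -1/4
  x_4 = -1/4;  a_4 = 5;  x_5 = (x_4 − 5)/7 = -3/4
Digits: (6, 1, 5, 1, 5).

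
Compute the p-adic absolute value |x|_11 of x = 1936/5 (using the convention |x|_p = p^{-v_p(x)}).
|1936/5|_11 = 1/121

Step 1 — compute v_11(x) by factoring powers of 11 out of the numerator and denominator: v_11(1936/5) = 2. Step 2 — apply |x|_p = p^{-v_p(x)} = 11^{-2} = 1/121.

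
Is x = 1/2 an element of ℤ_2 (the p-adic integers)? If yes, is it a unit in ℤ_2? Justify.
x ∉ ℤ_2 (v_2(x) = -1 < 0)

ℤ_2 = {x ∈ ℚ_2 : v_2(x) ≥ 0} and ℤ_2^× = {x ∈ ℤ_2 : v_2(x) = 0}. Here v_2(1/2) = v_2(num) − v_2(den) = -1; compare against these criteria.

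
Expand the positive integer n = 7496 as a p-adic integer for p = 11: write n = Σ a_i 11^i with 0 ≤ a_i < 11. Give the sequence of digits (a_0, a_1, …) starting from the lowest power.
(a_0, a_1, …) = (5, 10, 6, 5)

Repeated division by 11 gives the digits low-to-high: 7496 = 5 + 10·11^1 + 6·11^2 + 5·11^3. Digit sequence: (5, 10, 6, 5).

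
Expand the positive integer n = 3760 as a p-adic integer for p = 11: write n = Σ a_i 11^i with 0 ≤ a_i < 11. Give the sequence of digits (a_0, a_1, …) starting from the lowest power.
(a_0, a_1, …) = (9, 0, 9, 2)

Repeated division by 11 gives the digits low-to-high: 3760 = 9 + 9·11^2 + 2·11^3. Digit sequence: (9, 0, 9, 2).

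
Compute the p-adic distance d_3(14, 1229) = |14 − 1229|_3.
d_3(14, 1229) = 1/243

Step 1 — x − y = 14 − 1229 = -1215. Step 2 — v_3(-1215) = 5 (factor: -1215 = −(3^5 · 5); the sign does not affect v_p). Step 3 — |x − y|_3 = 3^{-5} = 1/243.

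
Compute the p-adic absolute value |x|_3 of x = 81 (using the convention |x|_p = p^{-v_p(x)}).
|81|_3 = 1/81

Step 1 — compute v_3(x) by factoring powers of 3 out of the numerator and denominator: v_3(81) = 4. Step 2 — apply |x|_p = p^{-v_p(x)} = 3^{-4} = 1/81.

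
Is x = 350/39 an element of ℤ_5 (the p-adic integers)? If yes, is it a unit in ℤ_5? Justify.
x ∈ ℤ_5 but not a unit; v_5(x) = 2 > 0

ℤ_5 = {x ∈ ℚ_5 : v_5(x) ≥ 0} and ℤ_5^× = {x ∈ ℤ_5 : v_5(x) = 0}. Here v_5(350/39) = v_5(num) − v_5(den) = 2; compare against these criteria.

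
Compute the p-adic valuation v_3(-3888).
v_3(-3888) = 5

v_3(n) is the largest exponent k such that 3^k divides n. Factor out: -3888 = -3^5 · 16. (Sign doesn't affect v_p.) So v_3(-3888) = 5.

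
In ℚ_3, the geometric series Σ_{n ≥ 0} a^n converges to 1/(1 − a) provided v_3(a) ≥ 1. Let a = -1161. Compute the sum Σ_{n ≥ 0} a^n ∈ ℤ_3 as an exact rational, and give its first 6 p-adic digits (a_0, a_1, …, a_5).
Σ a^n = 1/(1 − a) = 1/1162;  first 6 digits = (1, 0, 0, 2, 0, 1)

v_3(a) = 3 ≥ 1, so the series converges in ℤ_3 to 1/(1 − a) = 1/(1 − (-1161)) = 1/1162. Expand this rational in ℤ_3: compute digits iteratively via d_i = x_i mod 3, x_{i+1} = (x_i − d_i)/3. The first 6 digits are (1, 0, 0, 2, 0, 1).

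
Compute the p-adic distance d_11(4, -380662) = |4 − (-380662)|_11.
d_11(4, -380662) = 1/14641

Step 1 — x − y = 4 − (-380662) = 380666. Step 2 — v_11(380666) = 4 (factor: 380666 = (11^4 · 26); the sign does not affect v_p). Step 3 — |x − y|_11 = 11^{-4} = 1/14641.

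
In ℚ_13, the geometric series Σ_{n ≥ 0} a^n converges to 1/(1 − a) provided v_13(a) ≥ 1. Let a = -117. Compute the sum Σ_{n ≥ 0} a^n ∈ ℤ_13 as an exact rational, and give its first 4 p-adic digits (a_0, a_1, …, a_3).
Σ a^n = 1/(1 − a) = 1/118;  first 4 digits = (1, 4, 2, 5)

v_13(a) = 1 ≥ 1, so the series converges in ℤ_13 to 1/(1 − a) = 1/(1 − (-117)) = 1/118. Expand this rational in ℤ_13: compute digits iteratively via d_i = x_i mod 13, x_{i+1} = (x_i − d_i)/13. The first 4 digits are (1, 4, 2, 5).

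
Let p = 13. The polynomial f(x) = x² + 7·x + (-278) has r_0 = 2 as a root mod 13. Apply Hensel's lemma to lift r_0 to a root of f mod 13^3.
r_2 = 886 (mod 2197)

Hensel: r_{i+1} = r_i − f(r_i)·(f′(r_i))^{-1} mod 13^{i+2}, f′(x) = 2x + 7. Iterate:
  r_0 = 2 (mod 13)
  r_1 = 41 (mod 169)
  r_2 = 886 (mod 2197)
Final: r = 886 satisfies f(r) ≡ 0 mod 13^3.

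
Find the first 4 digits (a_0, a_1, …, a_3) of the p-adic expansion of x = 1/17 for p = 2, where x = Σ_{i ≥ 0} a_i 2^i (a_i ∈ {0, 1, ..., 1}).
(a_0, …, a_3) = (1, 0, 0, 0)

v_2(1/17) = 0 (numerator and denominator both coprime to 2), so x ∈ ℤ_2^×. Compute digits iteratively via a_i = x_i mod 2, x_{i+1} = (x_i − a_i)/2, with x_0 = x:
  x_0 = 1/17;  a_0 = 1;  x_1 = (x_0 − 1)/2 = -8/17
  x_1 = -8/17;  a_1 = 0;  x_2 = (x_1 − 0)/2 = -4/17
  x_2 = -4/17;  a_2 = 0;  x_3 = (x_2 − 0)/2 = -2/17
  x_3 = -2/17;  a_3 = 0;  x_4 = (x_3 − 0)/2 = -1/17
Digits: (1, 0, 0, 0).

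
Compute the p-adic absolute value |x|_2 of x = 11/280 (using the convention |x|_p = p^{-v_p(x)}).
|11/280|_2 = 8

Step 1 — compute v_2(x) by factoring powers of 2 out of the numerator and denominator: v_2(11/280) = -3. Step 2 — apply |x|_p = p^{-v_p(x)} = 2^{3} = 8.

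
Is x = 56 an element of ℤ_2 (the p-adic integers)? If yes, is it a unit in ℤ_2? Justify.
x ∈ ℤ_2 but not a unit; v_2(x) = 3 > 0

ℤ_2 = {x ∈ ℚ_2 : v_2(x) ≥ 0} and ℤ_2^× = {x ∈ ℤ_2 : v_2(x) = 0}. Here v_2(56) = v_2(num) − v_2(den) = 3; compare against these criteria.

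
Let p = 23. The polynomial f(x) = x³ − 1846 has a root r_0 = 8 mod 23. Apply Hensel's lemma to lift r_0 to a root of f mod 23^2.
r_1 = 307 (mod 529)

Hensel: r_{i+1} = r_i − f(r_i)/f′(r_i) mod 23^{i+2}, where f′(x) = 3x². Iterate:
  r_0 = 8 (mod 23)
  r_1 = 307 (mod 529)
Final: r = 307 with f(r) ≡ 0 mod 23^2.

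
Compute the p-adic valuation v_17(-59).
v_17(-59) = 0

v_17(n) is the largest exponent k such that 17^k divides n. Factor out: -59 = -17^0 · 59. (Sign doesn't affect v_p.) So v_17(-59) = 0.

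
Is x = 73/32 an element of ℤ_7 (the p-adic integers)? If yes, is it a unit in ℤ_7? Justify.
x ∈ ℤ_7^× (unit); v_7(x) = 0

ℤ_7 = {x ∈ ℚ_7 : v_7(x) ≥ 0} and ℤ_7^× = {x ∈ ℤ_7 : v_7(x) = 0}. Here v_7(73/32) = v_7(num) − v_7(den) = 0; compare against these criteria.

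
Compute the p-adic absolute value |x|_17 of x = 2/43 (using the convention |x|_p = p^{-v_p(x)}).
|2/43|_17 = 1

Step 1 — compute v_17(x) by factoring powers of 17 out of the numerator and denominator: v_17(2/43) = 0. Step 2 — apply |x|_p = p^{-v_p(x)} = 17^{0} = 1.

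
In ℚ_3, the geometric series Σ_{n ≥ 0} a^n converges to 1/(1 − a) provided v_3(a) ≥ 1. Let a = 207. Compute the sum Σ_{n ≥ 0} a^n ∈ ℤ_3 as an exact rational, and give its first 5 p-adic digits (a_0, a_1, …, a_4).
Σ a^n = 1/(1 − a) = -1/206;  first 5 digits = (1, 0, 2, 1, 0)

v_3(a) = 2 ≥ 1, so the series converges in ℤ_3 to 1/(1 − a) = 1/(1 − 207) = -1/206. Expand this rational in ℤ_3: compute digits iteratively via d_i = x_i mod 3, x_{i+1} = (x_i − d_i)/3. The first 5 digits are (1, 0, 2, 1, 0).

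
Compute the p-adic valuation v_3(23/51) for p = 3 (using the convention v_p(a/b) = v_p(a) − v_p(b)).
v_3(23/51) = -1

Factor powers of 3 from the numerator and denominator of the reduced fraction: 23 = 3^0 · 23 and 51 = 3^1 · 17. Apply v_p(a/b) = v_p(a) − v_p(b): v_3(23/51) = 0 − 1 = -1.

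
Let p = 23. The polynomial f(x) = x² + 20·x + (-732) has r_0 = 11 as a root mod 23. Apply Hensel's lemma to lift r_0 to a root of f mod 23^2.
r_1 = 310 (mod 529)

Hensel: r_{i+1} = r_i − f(r_i)·(f′(r_i))^{-1} mod 23^{i+2}, f′(x) = 2x + 20. Iterate:
  r_0 = 11 (mod 23)
  r_1 = 310 (mod 529)
Final: r = 310 satisfies f(r) ≡ 0 mod 23^2.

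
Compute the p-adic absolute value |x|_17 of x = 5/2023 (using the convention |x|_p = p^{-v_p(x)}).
|5/2023|_17 = 289

Step 1 — compute v_17(x) by factoring powers of 17 out of the numerator and denominator: v_17(5/2023) = -2. Step 2 — apply |x|_p = p^{-v_p(x)} = 17^{2} = 289.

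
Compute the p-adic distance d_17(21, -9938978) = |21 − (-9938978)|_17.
d_17(21, -9938978) = 1/1419857

Step 1 — x − y = 21 − (-9938978) = 9938999. Step 2 — v_17(9938999) = 5 (factor: 9938999 = (17^5 · 7); the sign does not affect v_p). Step 3 — |x − y|_17 = 17^{-5} = 1/1419857.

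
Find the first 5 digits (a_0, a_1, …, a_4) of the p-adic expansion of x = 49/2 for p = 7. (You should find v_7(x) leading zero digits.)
(a_0, …, a_4) = (0, 0, 4, 3, 3)

v_7(49/2) = 2, so a_0 = ... = a_1 = 0. Factor out: x = 7^2 · u with u = 1/2 a unit in ℤ_7. Expand u iteratively via a_{v+i} = u_i mod 7, u_{i+1} = (u_i − a_{v+i})/7:
  u_0 = 1/2;  a_2 = 4;  u_1 = (u_0 − 4)/7 = -1/2
  u_1 = -1/2;  a_3 = 3;  u_2 = (u_1 − 3)/7 = -1/2
  u_2 = -1/2;  a_4 = 3;  u_3 = (u_2 − 3)/7 = -1/2
Digits: (0, 0, 4, 3, 3).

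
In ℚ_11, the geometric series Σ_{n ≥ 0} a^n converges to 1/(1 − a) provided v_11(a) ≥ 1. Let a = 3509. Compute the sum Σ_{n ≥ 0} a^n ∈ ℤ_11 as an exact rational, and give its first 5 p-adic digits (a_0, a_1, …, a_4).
Σ a^n = 1/(1 − a) = -1/3508;  first 5 digits = (1, 0, 7, 2, 5)

v_11(a) = 2 ≥ 1, so the series converges in ℤ_11 to 1/(1 − a) = 1/(1 − 3509) = -1/3508. Expand this rational in ℤ_11: compute digits iteratively via d_i = x_i mod 11, x_{i+1} = (x_i − d_i)/11. The first 5 digits are (1, 0, 7, 2, 5).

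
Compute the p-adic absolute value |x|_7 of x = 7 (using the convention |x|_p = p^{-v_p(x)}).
|7|_7 = 1/7

Step 1 — compute v_7(x) by factoring powers of 7 out of the numerator and denominator: v_7(7) = 1. Step 2 — apply |x|_p = p^{-v_p(x)} = 7^{-1} = 1/7.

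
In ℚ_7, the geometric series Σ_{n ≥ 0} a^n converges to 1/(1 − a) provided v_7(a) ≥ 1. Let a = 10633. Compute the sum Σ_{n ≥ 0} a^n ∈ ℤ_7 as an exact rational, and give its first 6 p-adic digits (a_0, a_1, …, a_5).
Σ a^n = 1/(1 − a) = -1/10632;  first 6 digits = (1, 0, 0, 3, 4, 0)

v_7(a) = 3 ≥ 1, so the series converges in ℤ_7 to 1/(1 − a) = 1/(1 − 10633) = -1/10632. Expand this rational in ℤ_7: compute digits iteratively via d_i = x_i mod 7, x_{i+1} = (x_i − d_i)/7. The first 6 digits are (1, 0, 0, 3, 4, 0).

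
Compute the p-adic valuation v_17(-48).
v_17(-48) = 0

v_17(n) is the largest exponent k such that 17^k divides n. Factor out: -48 = -17^0 · 48. (Sign doesn't affect v_p.) So v_17(-48) = 0.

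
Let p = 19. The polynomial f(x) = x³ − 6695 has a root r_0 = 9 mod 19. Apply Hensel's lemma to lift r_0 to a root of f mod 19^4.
r_3 = 64400 (mod 130321)

Hensel: r_{i+1} = r_i − f(r_i)/f′(r_i) mod 19^{i+2}, where f′(x) = 3x². Iterate:
  r_0 = 9 (mod 19)
  r_1 = 142 (mod 361)
  r_2 = 2669 (mod 6859)
  r_3 = 64400 (mod 130321)
Final: r = 64400 with f(r) ≡ 0 mod 19^4.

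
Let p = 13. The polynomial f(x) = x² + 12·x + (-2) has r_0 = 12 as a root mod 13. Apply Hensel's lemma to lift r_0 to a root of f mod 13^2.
r_1 = 51 (mod 169)

Hensel: r_{i+1} = r_i − f(r_i)·(f′(r_i))^{-1} mod 13^{i+2}, f′(x) = 2x + 12. Iterate:
  r_0 = 12 (mod 13)
  r_1 = 51 (mod 169)
Final: r = 51 satisfies f(r) ≡ 0 mod 13^2.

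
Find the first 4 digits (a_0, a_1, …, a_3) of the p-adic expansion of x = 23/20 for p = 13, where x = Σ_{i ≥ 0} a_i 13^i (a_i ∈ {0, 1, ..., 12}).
(a_0, …, a_3) = (7, 8, 0, 11)

v_13(23/20) = 0 (numerator and denominator both coprime to 13), so x ∈ ℤ_13^×. Compute digits iteratively via a_i = x_i mod 13, x_{i+1} = (x_i − a_i)/13, with x_0 = x:
  x_0 = 23/20;  a_0 = 7;  x_1 = (x_0 − 7)/13 = -9/20
  x_1 = -9/20;  a_1 = 8;  x_2 = (x_1 − 8)/13 = -13/20
  x_2 = -13/20;  a_2 = 0;  x_3 = (x_2 − 0)/13 = -1/20
  x_3 = -1/20;  a_3 = 11;  x_4 = (x_3 − 11)/13 = -17/20
Digits: (7, 8, 0, 11).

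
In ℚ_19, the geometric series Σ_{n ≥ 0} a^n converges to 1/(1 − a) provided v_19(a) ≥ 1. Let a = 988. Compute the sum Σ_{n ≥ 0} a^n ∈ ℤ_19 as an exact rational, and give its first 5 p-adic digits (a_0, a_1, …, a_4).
Σ a^n = 1/(1 − a) = -1/987;  first 5 digits = (1, 14, 8, 17, 14)

v_19(a) = 1 ≥ 1, so the series converges in ℤ_19 to 1/(1 − a) = 1/(1 − 988) = -1/987. Expand this rational in ℤ_19: compute digits iteratively via d_i = x_i mod 19, x_{i+1} = (x_i − d_i)/19. The first 5 digits are (1, 14, 8, 17, 14).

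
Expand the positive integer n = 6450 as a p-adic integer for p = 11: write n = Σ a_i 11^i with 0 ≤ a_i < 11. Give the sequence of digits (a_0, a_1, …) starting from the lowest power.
(a_0, a_1, …) = (4, 3, 9, 4)

Repeated division by 11 gives the digits low-to-high: 6450 = 4 + 3·11^1 + 9·11^2 + 4·11^3. Digit sequence: (4, 3, 9, 4).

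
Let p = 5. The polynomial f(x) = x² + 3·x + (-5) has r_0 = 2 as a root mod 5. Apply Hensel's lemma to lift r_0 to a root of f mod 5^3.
r_2 = 112 (mod 125)

Hensel: r_{i+1} = r_i − f(r_i)·(f′(r_i))^{-1} mod 5^{i+2}, f′(x) = 2x + 3. Iterate:
  r_0 = 2 (mod 5)
  r_1 = 12 (mod 25)
  r_2 = 112 (mod 125)
Final: r = 112 satisfies f(r) ≡ 0 mod 5^3.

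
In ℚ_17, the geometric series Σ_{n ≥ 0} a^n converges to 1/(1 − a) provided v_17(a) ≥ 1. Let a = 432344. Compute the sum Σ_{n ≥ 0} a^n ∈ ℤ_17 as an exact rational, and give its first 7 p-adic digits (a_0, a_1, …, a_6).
Σ a^n = 1/(1 − a) = -1/432343;  first 7 digits = (1, 0, 0, 3, 5, 0, 9)

v_17(a) = 3 ≥ 1, so the series converges in ℤ_17 to 1/(1 − a) = 1/(1 − 432344) = -1/432343. Expand this rational in ℤ_17: compute digits iteratively via d_i = x_i mod 17, x_{i+1} = (x_i − d_i)/17. The first 7 digits are (1, 0, 0, 3, 5, 0, 9).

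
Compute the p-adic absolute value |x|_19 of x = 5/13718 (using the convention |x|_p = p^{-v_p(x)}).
|5/13718|_19 = 6859

Step 1 — compute v_19(x) by factoring powers of 19 out of the numerator and denominator: v_19(5/13718) = -3. Step 2 — apply |x|_p = p^{-v_p(x)} = 19^{3} = 6859.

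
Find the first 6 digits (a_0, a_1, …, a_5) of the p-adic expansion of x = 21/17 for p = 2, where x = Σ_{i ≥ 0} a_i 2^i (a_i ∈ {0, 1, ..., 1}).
(a_0, …, a_5) = (1, 0, 1, 0, 0, 0)

v_2(21/17) = 0 (numerator and denominator both coprime to 2), so x ∈ ℤ_2^×. Compute digits iteratively via a_i = x_i mod 2, x_{i+1} = (x_i − a_i)/2, with x_0 = x:
  x_0 = 21/17;  a_0 = 1;  x_1 = (x_0 − 1)/2 = 2/17
  x_1 = 2/17;  a_1 = 0;  x_2 = (x_1 − 0)/2 = 1/17
  x_2 = 1/17;  a_2 = 1;  x_3 = (x_2 − 1)/2 = -8/17
  x_3 = -8/17;  a_3 = 0;  x_4 = (x_3 − 0)/2 = -4/17
  x_4 = -4/17;  a_4 = 0;  x_5 = (x_4 − 0)/2 = -2/17
  x_5 = -2/17;  a_5 = 0;  x_6 = (x_5 − 0)/2 = -1/17
Digits: (1, 0, 1, 0, 0, 0).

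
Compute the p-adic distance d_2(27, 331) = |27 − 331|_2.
d_2(27, 331) = 1/16

Step 1 — x − y = 27 − 331 = -304. Step 2 — v_2(-304) = 4 (factor: -304 = −(2^4 · 19); the sign does not affect v_p). Step 3 — |x − y|_2 = 2^{-4} = 1/16.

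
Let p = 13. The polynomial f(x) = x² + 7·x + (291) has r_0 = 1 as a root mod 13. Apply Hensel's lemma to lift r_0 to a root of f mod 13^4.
r_3 = 16511 (mod 28561)

Hensel: r_{i+1} = r_i − f(r_i)·(f′(r_i))^{-1} mod 13^{i+2}, f′(x) = 2x + 7. Iterate:
  r_0 = 1 (mod 13)
  r_1 = 118 (mod 169)
  r_2 = 1132 (mod 2197)
  r_3 = 16511 (mod 28561)
Final: r = 16511 satisfies f(r) ≡ 0 mod 13^4.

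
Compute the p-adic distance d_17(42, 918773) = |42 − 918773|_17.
d_17(42, 918773) = 1/83521

Step 1 — x − y = 42 − 918773 = -918731. Step 2 — v_17(-918731) = 4 (factor: -918731 = −(17^4 · 11); the sign does not affect v_p). Step 3 — |x − y|_17 = 17^{-4} = 1/83521.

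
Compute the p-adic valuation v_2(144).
v_2(144) = 4

v_2(n) is the largest exponent k such that 2^k divides n. Factor out: 144 = 2^4 · 9. (Sign doesn't affect v_p.) So v_2(144) = 4.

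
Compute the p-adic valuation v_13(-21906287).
v_13(-21906287) = 5

v_13(n) is the largest exponent k such that 13^k divides n. Factor out: -21906287 = -13^5 · 59. (Sign doesn't affect v_p.) So v_13(-21906287) = 5.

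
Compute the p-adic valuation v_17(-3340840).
v_17(-3340840) = 4

v_17(n) is the largest exponent k such that 17^k divides n. Factor out: -3340840 = -17^4 · 40. (Sign doesn't affect v_p.) So v_17(-3340840) = 4.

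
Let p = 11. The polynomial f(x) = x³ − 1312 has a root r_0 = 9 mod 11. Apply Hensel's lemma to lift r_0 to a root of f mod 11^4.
r_3 = 14144 (mod 14641)

Hensel: r_{i+1} = r_i − f(r_i)/f′(r_i) mod 11^{i+2}, where f′(x) = 3x². Iterate:
  r_0 = 9 (mod 11)
  r_1 = 108 (mod 121)
  r_2 = 834 (mod 1331)
  r_3 = 14144 (mod 14641)
Final: r = 14144 with f(r) ≡ 0 mod 11^4.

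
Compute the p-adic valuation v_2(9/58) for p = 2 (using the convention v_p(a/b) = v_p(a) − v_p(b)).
v_2(9/58) = -1

Factor powers of 2 from the numerator and denominator of the reduced fraction: 9 = 2^0 · 9 and 58 = 2^1 · 29. Apply v_p(a/b) = v_p(a) − v_p(b): v_2(9/58) = 0 − 1 = -1.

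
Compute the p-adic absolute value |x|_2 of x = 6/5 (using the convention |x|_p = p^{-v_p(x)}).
|6/5|_2 = 1/2

Step 1 — compute v_2(x) by factoring powers of 2 out of the numerator and denominator: v_2(6/5) = 1. Step 2 — apply |x|_p = p^{-v_p(x)} = 2^{-1} = 1/2.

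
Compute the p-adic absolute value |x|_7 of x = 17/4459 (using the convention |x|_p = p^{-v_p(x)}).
|17/4459|_7 = 343

Step 1 — compute v_7(x) by factoring powers of 7 out of the numerator and denominator: v_7(17/4459) = -3. Step 2 — apply |x|_p = p^{-v_p(x)} = 7^{3} = 343.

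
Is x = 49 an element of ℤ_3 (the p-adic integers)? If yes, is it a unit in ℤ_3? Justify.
x ∈ ℤ_3^× (unit); v_3(x) = 0

ℤ_3 = {x ∈ ℚ_3 : v_3(x) ≥ 0} and ℤ_3^× = {x ∈ ℤ_3 : v_3(x) = 0}. Here v_3(49) = v_3(num) − v_3(den) = 0; compare against these criteria.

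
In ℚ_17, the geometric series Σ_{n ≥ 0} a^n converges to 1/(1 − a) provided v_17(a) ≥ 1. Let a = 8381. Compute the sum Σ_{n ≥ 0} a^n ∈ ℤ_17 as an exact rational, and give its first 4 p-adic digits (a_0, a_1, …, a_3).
Σ a^n = 1/(1 − a) = -1/8380;  first 4 digits = (1, 0, 12, 1)

v_17(a) = 2 ≥ 1, so the series converges in ℤ_17 to 1/(1 − a) = 1/(1 − 8381) = -1/8380. Expand this rational in ℤ_17: compute digits iteratively via d_i = x_i mod 17, x_{i+1} = (x_i − d_i)/17. The first 4 digits are (1, 0, 12, 1).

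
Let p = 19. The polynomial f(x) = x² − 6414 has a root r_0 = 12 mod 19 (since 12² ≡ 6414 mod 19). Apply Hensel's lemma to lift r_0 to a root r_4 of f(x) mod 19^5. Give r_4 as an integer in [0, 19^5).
r_4 = 1949583 (mod 2476099)

Hensel's recurrence: r_{i+1} = r_i − f(r_i)·(f′(r_i))^{-1} mod 19^{i+2}, with f′(x) = 2x. Iterate:
  r_0 = 12 (mod 19)
  r_1 = 183 (mod 361)
  r_2 = 1627 (mod 6859)
  r_3 = 125089 (mod 130321)
  r_4 = 1949583 (mod 2476099)
Final: r_4 = 1949583, and one checks f(r_4) ≡ 0 mod 19^5.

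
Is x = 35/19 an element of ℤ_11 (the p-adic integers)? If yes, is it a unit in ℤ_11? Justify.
x ∈ ℤ_11^× (unit); v_11(x) = 0

ℤ_11 = {x ∈ ℚ_11 : v_11(x) ≥ 0} and ℤ_11^× = {x ∈ ℤ_11 : v_11(x) = 0}. Here v_11(35/19) = v_11(num) − v_11(den) = 0; compare against these criteria.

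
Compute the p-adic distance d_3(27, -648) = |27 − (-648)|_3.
d_3(27, -648) = 1/27

Step 1 — x − y = 27 − (-648) = 675. Step 2 — v_3(675) = 3 (factor: 675 = (3^3 · 25); the sign does not affect v_p). Step 3 — |x − y|_3 = 3^{-3} = 1/27.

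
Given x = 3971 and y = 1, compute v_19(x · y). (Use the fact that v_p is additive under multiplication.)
v_19(3971) = 2

v_p(x) = 2 (factor: 3971 = 19^2 · 11); v_p(y) = 0 (factor: 1 = 19^0 · 1). Additivity: v_p(xy) = v_p(x) + v_p(y) = 2 + 0 = 2. (Direct check: xy = 3971 = 19^2 · (11).)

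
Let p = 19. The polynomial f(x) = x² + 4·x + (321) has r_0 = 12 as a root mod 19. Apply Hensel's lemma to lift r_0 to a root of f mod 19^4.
r_3 = 45441 (mod 130321)

Hensel: r_{i+1} = r_i − f(r_i)·(f′(r_i))^{-1} mod 19^{i+2}, f′(x) = 2x + 4. Iterate:
  r_0 = 12 (mod 19)
  r_1 = 316 (mod 361)
  r_2 = 4287 (mod 6859)
  r_3 = 45441 (mod 130321)
Final: r = 45441 satisfies f(r) ≡ 0 mod 19^4.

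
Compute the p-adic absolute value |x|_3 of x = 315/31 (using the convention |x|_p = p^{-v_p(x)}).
|315/31|_3 = 1/9

Step 1 — compute v_3(x) by factoring powers of 3 out of the numerator and denominator: v_3(315/31) = 2. Step 2 — apply |x|_p = p^{-v_p(x)} = 3^{-2} = 1/9.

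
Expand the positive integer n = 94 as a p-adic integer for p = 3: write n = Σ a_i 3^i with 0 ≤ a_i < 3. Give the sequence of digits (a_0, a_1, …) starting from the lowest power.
(a_0, a_1, …) = (1, 1, 1, 0, 1)

Repeated division by 3 gives the digits low-to-high: 94 = 1 + 1·3^1 + 1·3^2 + 1·3^4. Digit sequence: (1, 1, 1, 0, 1).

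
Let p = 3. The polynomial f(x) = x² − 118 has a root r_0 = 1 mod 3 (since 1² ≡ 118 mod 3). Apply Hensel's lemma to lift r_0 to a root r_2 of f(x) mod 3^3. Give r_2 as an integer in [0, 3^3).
r_2 = 19 (mod 27)

Hensel's recurrence: r_{i+1} = r_i − f(r_i)·(f′(r_i))^{-1} mod 3^{i+2}, with f′(x) = 2x. Iterate:
  r_0 = 1 (mod 3)
  r_1 = 1 (mod 9)
  r_2 = 19 (mod 27)
Final: r_2 = 19, and one checks f(r_2) ≡ 0 mod 3^3.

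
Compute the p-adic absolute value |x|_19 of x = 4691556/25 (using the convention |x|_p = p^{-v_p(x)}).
|4691556/25|_19 = 1/130321

Step 1 — compute v_19(x) by factoring powers of 19 out of the numerator and denominator: v_19(4691556/25) = 4. Step 2 — apply |x|_p = p^{-v_p(x)} = 19^{-4} = 1/130321.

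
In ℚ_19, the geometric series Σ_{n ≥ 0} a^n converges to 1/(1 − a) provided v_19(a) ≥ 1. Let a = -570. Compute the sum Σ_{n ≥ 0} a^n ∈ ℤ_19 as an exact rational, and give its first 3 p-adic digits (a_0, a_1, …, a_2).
Σ a^n = 1/(1 − a) = 1/571;  first 3 digits = (1, 8, 5)

v_19(a) = 1 ≥ 1, so the series converges in ℤ_19 to 1/(1 − a) = 1/(1 − (-570)) = 1/571. Expand this rational in ℤ_19: compute digits iteratively via d_i = x_i mod 19, x_{i+1} = (x_i − d_i)/19. The first 3 digits are (1, 8, 5).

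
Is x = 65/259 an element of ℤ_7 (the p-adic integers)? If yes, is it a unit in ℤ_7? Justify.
x ∉ ℤ_7 (v_7(x) = -1 < 0)

ℤ_7 = {x ∈ ℚ_7 : v_7(x) ≥ 0} and ℤ_7^× = {x ∈ ℤ_7 : v_7(x) = 0}. Here v_7(65/259) = v_7(num) − v_7(den) = -1; compare against these criteria.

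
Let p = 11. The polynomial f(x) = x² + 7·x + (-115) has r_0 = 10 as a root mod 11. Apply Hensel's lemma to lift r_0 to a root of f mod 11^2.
r_1 = 120 (mod 121)

Hensel: r_{i+1} = r_i − f(r_i)·(f′(r_i))^{-1} mod 11^{i+2}, f′(x) = 2x + 7. Iterate:
  r_0 = 10 (mod 11)
  r_1 = 120 (mod 121)
Final: r = 120 satisfies f(r) ≡ 0 mod 11^2.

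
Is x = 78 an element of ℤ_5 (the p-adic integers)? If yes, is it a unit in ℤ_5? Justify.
x ∈ ℤ_5^× (unit); v_5(x) = 0

ℤ_5 = {x ∈ ℚ_5 : v_5(x) ≥ 0} and ℤ_5^× = {x ∈ ℤ_5 : v_5(x) = 0}. Here v_5(78) = v_5(num) − v_5(den) = 0; compare against these criteria.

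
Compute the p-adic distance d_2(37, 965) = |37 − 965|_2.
d_2(37, 965) = 1/32

Step 1 — x − y = 37 − 965 = -928. Step 2 — v_2(-928) = 5 (factor: -928 = −(2^5 · 29); the sign does not affect v_p). Step 3 — |x − y|_2 = 2^{-5} = 1/32.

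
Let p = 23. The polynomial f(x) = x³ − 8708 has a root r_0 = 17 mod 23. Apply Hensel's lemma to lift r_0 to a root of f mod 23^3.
r_2 = 5974 (mod 12167)

Hensel: r_{i+1} = r_i − f(r_i)/f′(r_i) mod 23^{i+2}, where f′(x) = 3x². Iterate:
  r_0 = 17 (mod 23)
  r_1 = 155 (mod 529)
  r_2 = 5974 (mod 12167)
Final: r = 5974 with f(r) ≡ 0 mod 23^3.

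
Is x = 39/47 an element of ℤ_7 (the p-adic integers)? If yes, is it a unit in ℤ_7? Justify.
x ∈ ℤ_7^× (unit); v_7(x) = 0

ℤ_7 = {x ∈ ℚ_7 : v_7(x) ≥ 0} and ℤ_7^× = {x ∈ ℤ_7 : v_7(x) = 0}. Here v_7(39/47) = v_7(num) − v_7(den) = 0; compare against these criteria.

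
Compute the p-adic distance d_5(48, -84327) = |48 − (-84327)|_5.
d_5(48, -84327) = 1/3125

Step 1 — x − y = 48 − (-84327) = 84375. Step 2 — v_5(84375) = 5 (factor: 84375 = (5^5 · 27); the sign does not affect v_p). Step 3 — |x − y|_5 = 5^{-5} = 1/3125.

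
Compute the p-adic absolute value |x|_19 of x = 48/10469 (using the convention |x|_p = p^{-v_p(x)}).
|48/10469|_19 = 361

Step 1 — compute v_19(x) by factoring powers of 19 out of the numerator and denominator: v_19(48/10469) = -2. Step 2 — apply |x|_p = p^{-v_p(x)} = 19^{2} = 361.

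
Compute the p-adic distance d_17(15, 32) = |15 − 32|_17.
d_17(15, 32) = 1/17

Step 1 — x − y = 15 − 32 = -17. Step 2 — v_17(-17) = 1 (factor: -17 = −(17^1 · 1); the sign does not affect v_p). Step 3 — |x − y|_17 = 17^{-1} = 1/17.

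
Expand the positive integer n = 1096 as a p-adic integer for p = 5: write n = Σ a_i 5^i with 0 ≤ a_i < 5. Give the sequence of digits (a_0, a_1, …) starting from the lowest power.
(a_0, a_1, …) = (1, 4, 3, 3, 1)

Repeated division by 5 gives the digits low-to-high: 1096 = 1 + 4·5^1 + 3·5^2 + 3·5^3 + 1·5^4. Digit sequence: (1, 4, 3, 3, 1).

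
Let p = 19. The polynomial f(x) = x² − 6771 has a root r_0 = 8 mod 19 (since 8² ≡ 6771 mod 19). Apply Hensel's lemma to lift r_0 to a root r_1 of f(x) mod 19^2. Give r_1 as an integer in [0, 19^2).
r_1 = 179 (mod 361)

Hensel's recurrence: r_{i+1} = r_i − f(r_i)·(f′(r_i))^{-1} mod 19^{i+2}, with f′(x) = 2x. Iterate:
  r_0 = 8 (mod 19)
  r_1 = 179 (mod 361)
Final: r_1 = 179, and one checks f(r_1) ≡ 0 mod 19^2.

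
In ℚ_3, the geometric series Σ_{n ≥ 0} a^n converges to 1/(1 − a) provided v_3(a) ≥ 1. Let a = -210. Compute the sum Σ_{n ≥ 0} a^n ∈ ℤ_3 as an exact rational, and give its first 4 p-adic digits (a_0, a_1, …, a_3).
Σ a^n = 1/(1 − a) = 1/211;  first 4 digits = (1, 2, 1, 1)

v_3(a) = 1 ≥ 1, so the series converges in ℤ_3 to 1/(1 − a) = 1/(1 − (-210)) = 1/211. Expand this rational in ℤ_3: compute digits iteratively via d_i = x_i mod 3, x_{i+1} = (x_i − d_i)/3. The first 4 digits are (1, 2, 1, 1).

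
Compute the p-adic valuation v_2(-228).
v_2(-228) = 2

v_2(n) is the largest exponent k such that 2^k divides n. Factor out: -228 = -2^2 · 57. (Sign doesn't affect v_p.) So v_2(-228) = 2.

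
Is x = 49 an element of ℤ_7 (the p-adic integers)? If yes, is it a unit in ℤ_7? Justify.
x ∈ ℤ_7 but not a unit; v_7(x) = 2 > 0

ℤ_7 = {x ∈ ℚ_7 : v_7(x) ≥ 0} and ℤ_7^× = {x ∈ ℤ_7 : v_7(x) = 0}. Here v_7(49) = v_7(num) − v_7(den) = 2; compare against these criteria.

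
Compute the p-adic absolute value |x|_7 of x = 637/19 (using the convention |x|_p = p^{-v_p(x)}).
|637/19|_7 = 1/49

Step 1 — compute v_7(x) by factoring powers of 7 out of the numerator and denominator: v_7(637/19) = 2. Step 2 — apply |x|_p = p^{-v_p(x)} = 7^{-2} = 1/49.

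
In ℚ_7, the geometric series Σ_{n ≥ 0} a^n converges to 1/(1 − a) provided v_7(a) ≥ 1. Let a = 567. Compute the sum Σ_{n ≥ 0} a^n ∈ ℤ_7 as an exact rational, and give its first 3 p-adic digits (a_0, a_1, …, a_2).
Σ a^n = 1/(1 − a) = -1/566;  first 3 digits = (1, 4, 6)

v_7(a) = 1 ≥ 1, so the series converges in ℤ_7 to 1/(1 − a) = 1/(1 − 567) = -1/566. Expand this rational in ℤ_7: compute digits iteratively via d_i = x_i mod 7, x_{i+1} = (x_i − d_i)/7. The first 3 digits are (1, 4, 6).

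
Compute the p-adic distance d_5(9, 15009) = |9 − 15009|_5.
d_5(9, 15009) = 1/625

Step 1 — x − y = 9 − 15009 = -15000. Step 2 — v_5(-15000) = 4 (factor: -15000 = −(5^4 · 24); the sign does not affect v_p). Step 3 — |x − y|_5 = 5^{-4} = 1/625.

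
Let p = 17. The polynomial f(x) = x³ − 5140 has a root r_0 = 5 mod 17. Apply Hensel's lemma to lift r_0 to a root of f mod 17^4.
r_3 = 23057 (mod 83521)

Hensel: r_{i+1} = r_i − f(r_i)/f′(r_i) mod 17^{i+2}, where f′(x) = 3x². Iterate:
  r_0 = 5 (mod 17)
  r_1 = 226 (mod 289)
  r_2 = 3405 (mod 4913)
  r_3 = 23057 (mod 83521)
Final: r = 23057 with f(r) ≡ 0 mod 17^4.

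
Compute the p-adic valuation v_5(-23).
v_5(-23) = 0

v_5(n) is the largest exponent k such that 5^k divides n. Factor out: -23 = -5^0 · 23. (Sign doesn't affect v_p.) So v_5(-23) = 0.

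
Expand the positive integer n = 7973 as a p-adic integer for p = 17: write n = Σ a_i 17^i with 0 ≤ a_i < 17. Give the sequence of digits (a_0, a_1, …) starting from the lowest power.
(a_0, a_1, …) = (0, 10, 10, 1)

Repeated division by 17 gives the digits low-to-high: 7973 = 10·17^1 + 10·17^2 + 1·17^3. Digit sequence: (0, 10, 10, 1).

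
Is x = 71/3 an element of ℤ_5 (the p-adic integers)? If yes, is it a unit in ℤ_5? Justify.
x ∈ ℤ_5^× (unit); v_5(x) = 0

ℤ_5 = {x ∈ ℚ_5 : v_5(x) ≥ 0} and ℤ_5^× = {x ∈ ℤ_5 : v_5(x) = 0}. Here v_5(71/3) = v_5(num) − v_5(den) = 0; compare against these criteria.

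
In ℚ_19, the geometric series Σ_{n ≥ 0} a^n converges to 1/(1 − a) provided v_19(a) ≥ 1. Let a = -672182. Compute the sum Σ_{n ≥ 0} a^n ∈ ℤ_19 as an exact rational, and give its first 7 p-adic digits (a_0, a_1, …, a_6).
Σ a^n = 1/(1 − a) = 1/672183;  first 7 digits = (1, 0, 0, 16, 13, 18, 8)

v_19(a) = 3 ≥ 1, so the series converges in ℤ_19 to 1/(1 − a) = 1/(1 − (-672182)) = 1/672183. Expand this rational in ℤ_19: compute digits iteratively via d_i = x_i mod 19, x_{i+1} = (x_i − d_i)/19. The first 7 digits are (1, 0, 0, 16, 13, 18, 8).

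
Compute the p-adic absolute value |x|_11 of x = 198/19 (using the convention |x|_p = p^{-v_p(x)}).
|198/19|_11 = 1/11

Step 1 — compute v_11(x) by factoring powers of 11 out of the numerator and denominator: v_11(198/19) = 1. Step 2 — apply |x|_p = p^{-v_p(x)} = 11^{-1} = 1/11.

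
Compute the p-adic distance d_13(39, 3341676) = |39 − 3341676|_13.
d_13(39, 3341676) = 1/371293

Step 1 — x − y = 39 − 3341676 = -3341637. Step 2 — v_13(-3341637) = 5 (factor: -3341637 = −(13^5 · 9); the sign does not affect v_p). Step 3 — |x − y|_13 = 13^{-5} = 1/371293.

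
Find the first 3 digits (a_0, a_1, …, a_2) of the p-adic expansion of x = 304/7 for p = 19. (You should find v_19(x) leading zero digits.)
(a_0, …, a_2) = (0, 5, 8)

v_19(304/7) = 1, so a_0 = ... = a_0 = 0. Factor out: x = 19^1 · u with u = 16/7 a unit in ℤ_19. Expand u iteratively via a_{v+i} = u_i mod 19, u_{i+1} = (u_i − a_{v+i})/19:
  u_0 = 16/7;  a_1 = 5;  u_1 = (u_0 − 5)/19 = -1/7
  u_1 = -1/7;  a_2 = 8;  u_2 = (u_1 − 8)/19 = -3/7
Digits: (0, 5, 8).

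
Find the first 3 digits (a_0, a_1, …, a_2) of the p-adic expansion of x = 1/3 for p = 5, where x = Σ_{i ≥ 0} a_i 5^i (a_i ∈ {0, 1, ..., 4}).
(a_0, …, a_2) = (2, 3, 1)

v_5(1/3) = 0 (numerator and denominator both coprime to 5), so x ∈ ℤ_5^×. Compute digits iteratively via a_i = x_i mod 5, x_{i+1} = (x_i − a_i)/5, with x_0 = x:
  x_0 = 1/3;  a_0 = 2;  x_1 = (x_0 − 2)/5 = -1/3
  x_1 = -1/3;  a_1 = 3;  x_2 = (x_1 − 3)/5 = -2/3
  x_2 = -2/3;  a_2 = 1;  x_3 = (x_2 − 1)/5 = -1/3
Digits: (2, 3, 1).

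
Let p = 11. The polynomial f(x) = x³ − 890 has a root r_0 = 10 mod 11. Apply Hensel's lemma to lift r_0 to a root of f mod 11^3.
r_2 = 659 (mod 1331)

Hensel: r_{i+1} = r_i − f(r_i)/f′(r_i) mod 11^{i+2}, where f′(x) = 3x². Iterate:
  r_0 = 10 (mod 11)
  r_1 = 54 (mod 121)
  r_2 = 659 (mod 1331)
Final: r = 659 with f(r) ≡ 0 mod 11^3.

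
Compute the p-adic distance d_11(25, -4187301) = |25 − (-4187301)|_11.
d_11(25, -4187301) = 1/161051

Step 1 — x − y = 25 − (-4187301) = 4187326. Step 2 — v_11(4187326) = 5 (factor: 4187326 = (11^5 · 26); the sign does not affect v_p). Step 3 — |x − y|_11 = 11^{-5} = 1/161051.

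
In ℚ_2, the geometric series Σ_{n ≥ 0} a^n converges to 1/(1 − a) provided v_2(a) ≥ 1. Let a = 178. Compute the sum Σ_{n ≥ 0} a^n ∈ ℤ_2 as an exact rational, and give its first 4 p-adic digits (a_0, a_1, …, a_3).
Σ a^n = 1/(1 − a) = -1/177;  first 4 digits = (1, 1, 1, 1)

v_2(a) = 1 ≥ 1, so the series converges in ℤ_2 to 1/(1 − a) = 1/(1 − 178) = -1/177. Expand this rational in ℤ_2: compute digits iteratively via d_i = x_i mod 2, x_{i+1} = (x_i − d_i)/2. The first 4 digits are (1, 1, 1, 1).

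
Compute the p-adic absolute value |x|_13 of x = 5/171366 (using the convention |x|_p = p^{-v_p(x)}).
|5/171366|_13 = 28561

Step 1 — compute v_13(x) by factoring powers of 13 out of the numerator and denominator: v_13(5/171366) = -4. Step 2 — apply |x|_p = p^{-v_p(x)} = 13^{4} = 28561.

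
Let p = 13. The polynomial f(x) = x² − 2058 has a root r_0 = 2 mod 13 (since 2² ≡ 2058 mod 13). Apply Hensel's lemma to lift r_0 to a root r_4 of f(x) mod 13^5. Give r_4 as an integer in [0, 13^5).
r_4 = 305476 (mod 371293)

Hensel's recurrence: r_{i+1} = r_i − f(r_i)·(f′(r_i))^{-1} mod 13^{i+2}, with f′(x) = 2x. Iterate:
  r_0 = 2 (mod 13)
  r_1 = 93 (mod 169)
  r_2 = 93 (mod 2197)
  r_3 = 19866 (mod 28561)
  r_4 = 305476 (mod 371293)
Final: r_4 = 305476, and one checks f(r_4) ≡ 0 mod 13^5.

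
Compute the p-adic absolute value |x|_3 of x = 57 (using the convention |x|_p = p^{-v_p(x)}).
|57|_3 = 1/3

Step 1 — compute v_3(x) by factoring powers of 3 out of the numerator and denominator: v_3(57) = 1. Step 2 — apply |x|_p = p^{-v_p(x)} = 3^{-1} = 1/3.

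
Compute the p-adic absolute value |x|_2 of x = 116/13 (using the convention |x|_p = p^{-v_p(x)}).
|116/13|_2 = 1/4

Step 1 — compute v_2(x) by factoring powers of 2 out of the numerator and denominator: v_2(116/13) = 2. Step 2 — apply |x|_p = p^{-v_p(x)} = 2^{-2} = 1/4.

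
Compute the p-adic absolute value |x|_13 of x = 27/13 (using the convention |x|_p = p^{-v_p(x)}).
|27/13|_13 = 13

Step 1 — compute v_13(x) by factoring powers of 13 out of the numerator and denominator: v_13(27/13) = -1. Step 2 — apply |x|_p = p^{-v_p(x)} = 13^{1} = 13.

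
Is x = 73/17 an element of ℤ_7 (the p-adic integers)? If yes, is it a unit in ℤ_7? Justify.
x ∈ ℤ_7^× (unit); v_7(x) = 0

ℤ_7 = {x ∈ ℚ_7 : v_7(x) ≥ 0} and ℤ_7^× = {x ∈ ℤ_7 : v_7(x) = 0}. Here v_7(73/17) = v_7(num) − v_7(den) = 0; compare against these criteria.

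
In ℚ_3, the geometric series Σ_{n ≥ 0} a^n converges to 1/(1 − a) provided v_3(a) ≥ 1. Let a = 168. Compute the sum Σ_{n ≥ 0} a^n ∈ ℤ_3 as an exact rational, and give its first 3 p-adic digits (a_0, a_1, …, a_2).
Σ a^n = 1/(1 − a) = -1/167;  first 3 digits = (1, 2, 1)

v_3(a) = 1 ≥ 1, so the series converges in ℤ_3 to 1/(1 − a) = 1/(1 − 168) = -1/167. Expand this rational in ℤ_3: compute digits iteratively via d_i = x_i mod 3, x_{i+1} = (x_i − d_i)/3. The first 3 digits are (1, 2, 1).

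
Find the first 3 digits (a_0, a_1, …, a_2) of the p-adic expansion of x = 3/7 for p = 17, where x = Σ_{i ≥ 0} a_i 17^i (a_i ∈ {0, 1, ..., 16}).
(a_0, …, a_2) = (15, 4, 7)

v_17(3/7) = 0 (numerator and denominator both coprime to 17), so x ∈ ℤ_17^×. Compute digits iteratively via a_i = x_i mod 17, x_{i+1} = (x_i − a_i)/17, with x_0 = x:
  x_0 = 3/7;  a_0 = 15;  x_1 = (x_0 − 15)/17 = -6/7
  x_1 = -6/7;  a_1 = 4;  x_2 = (x_1 − 4)/17 = -2/7
  x_2 = -2/7;  a_2 = 7;  x_3 = (x_2 − 7)/17 = -3/7
Digits: (15, 4, 7).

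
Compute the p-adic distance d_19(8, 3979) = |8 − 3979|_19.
d_19(8, 3979) = 1/361

Step 1 — x − y = 8 − 3979 = -3971. Step 2 — v_19(-3971) = 2 (factor: -3971 = −(19^2 · 11); the sign does not affect v_p). Step 3 — |x − y|_19 = 19^{-2} = 1/361.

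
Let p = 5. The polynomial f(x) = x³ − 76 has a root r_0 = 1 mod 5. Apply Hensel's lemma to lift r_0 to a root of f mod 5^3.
r_2 = 26 (mod 125)

Hensel: r_{i+1} = r_i − f(r_i)/f′(r_i) mod 5^{i+2}, where f′(x) = 3x². Iterate:
  r_0 = 1 (mod 5)
  r_1 = 1 (mod 25)
  r_2 = 26 (mod 125)
Final: r = 26 with f(r) ≡ 0 mod 5^3.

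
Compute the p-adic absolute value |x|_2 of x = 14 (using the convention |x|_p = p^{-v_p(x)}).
|14|_2 = 1/2

Step 1 — compute v_2(x) by factoring powers of 2 out of the numerator and denominator: v_2(14) = 1. Step 2 — apply |x|_p = p^{-v_p(x)} = 2^{-1} = 1/2.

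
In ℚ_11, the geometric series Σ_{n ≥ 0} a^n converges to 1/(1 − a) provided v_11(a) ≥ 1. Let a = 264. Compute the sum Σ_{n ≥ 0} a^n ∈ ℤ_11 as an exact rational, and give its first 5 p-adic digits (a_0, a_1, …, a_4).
Σ a^n = 1/(1 − a) = -1/263;  first 5 digits = (1, 2, 6, 5, 1)

v_11(a) = 1 ≥ 1, so the series converges in ℤ_11 to 1/(1 − a) = 1/(1 − 264) = -1/263. Expand this rational in ℤ_11: compute digits iteratively via d_i = x_i mod 11, x_{i+1} = (x_i − d_i)/11. The first 5 digits are (1, 2, 6, 5, 1).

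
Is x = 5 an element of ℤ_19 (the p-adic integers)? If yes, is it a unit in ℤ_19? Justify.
x ∈ ℤ_19^× (unit); v_19(x) = 0

ℤ_19 = {x ∈ ℚ_19 : v_19(x) ≥ 0} and ℤ_19^× = {x ∈ ℤ_19 : v_19(x) = 0}. Here v_19(5) = v_19(num) − v_19(den) = 0; compare against these criteria.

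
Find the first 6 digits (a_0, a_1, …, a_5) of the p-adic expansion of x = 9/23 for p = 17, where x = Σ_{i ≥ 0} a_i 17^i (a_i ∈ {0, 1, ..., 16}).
(a_0, …, a_5) = (10, 12, 0, 14, 11, 3)

v_17(9/23) = 0 (numerator and denominator both coprime to 17), so x ∈ ℤ_17^×. Compute digits iteratively via a_i = x_i mod 17, x_{i+1} = (x_i − a_i)/17, with x_0 = x:
  x_0 = 9/23;  a_0 = 10;  x_1 = (x_0 − 10)/17 = -13/23
  x_1 = -13/23;  a_1 = 12;  x_2 = (x_1 − 12)/17 = -17/23
  x_2 = -17/23;  a_2 = 0;  x_3 = (x_2 − 0)/17 = -1/23
  x_3 = -1/23;  a_3 = 14;  x_4 = (x_3 − 14)/17 = -19/23
  x_4 = -19/23;  a_4 = 11;  x_5 = (x_4 − 11)/17 = -16/23
  x_5 = -16/23;  a_5 = 3;  x_6 = (x_5 − 3)/17 = -5/23
Digits: (10, 12, 0, 14, 11, 3).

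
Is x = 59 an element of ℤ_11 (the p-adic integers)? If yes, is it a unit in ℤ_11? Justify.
x ∈ ℤ_11^× (unit); v_11(x) = 0

ℤ_11 = {x ∈ ℚ_11 : v_11(x) ≥ 0} and ℤ_11^× = {x ∈ ℤ_11 : v_11(x) = 0}. Here v_11(59) = v_11(num) − v_11(den) = 0; compare against these criteria.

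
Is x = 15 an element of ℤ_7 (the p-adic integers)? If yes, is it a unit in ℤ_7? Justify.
x ∈ ℤ_7^× (unit); v_7(x) = 0

ℤ_7 = {x ∈ ℚ_7 : v_7(x) ≥ 0} and ℤ_7^× = {x ∈ ℤ_7 : v_7(x) = 0}. Here v_7(15) = v_7(num) − v_7(den) = 0; compare against these criteria.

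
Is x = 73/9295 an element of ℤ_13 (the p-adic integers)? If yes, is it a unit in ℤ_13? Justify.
x ∉ ℤ_13 (v_13(x) = -2 < 0)

ℤ_13 = {x ∈ ℚ_13 : v_13(x) ≥ 0} and ℤ_13^× = {x ∈ ℤ_13 : v_13(x) = 0}. Here v_13(73/9295) = v_13(num) − v_13(den) = -2; compare against these criteria.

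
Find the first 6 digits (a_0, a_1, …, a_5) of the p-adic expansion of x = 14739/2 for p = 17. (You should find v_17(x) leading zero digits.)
(a_0, …, a_5) = (0, 0, 0, 10, 8, 8)

v_17(14739/2) = 3, so a_0 = ... = a_2 = 0. Factor out: x = 17^3 · u with u = 3/2 a unit in ℤ_17. Expand u iteratively via a_{v+i} = u_i mod 17, u_{i+1} = (u_i − a_{v+i})/17:
  u_0 = 3/2;  a_3 = 10;  u_1 = (u_0 − 10)/17 = -1/2
  u_1 = -1/2;  a_4 = 8;  u_2 = (u_1 − 8)/17 = -1/2
  u_2 = -1/2;  a_5 = 8;  u_3 = (u_2 − 8)/17 = -1/2
Digits: (0, 0, 0, 10, 8, 8).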